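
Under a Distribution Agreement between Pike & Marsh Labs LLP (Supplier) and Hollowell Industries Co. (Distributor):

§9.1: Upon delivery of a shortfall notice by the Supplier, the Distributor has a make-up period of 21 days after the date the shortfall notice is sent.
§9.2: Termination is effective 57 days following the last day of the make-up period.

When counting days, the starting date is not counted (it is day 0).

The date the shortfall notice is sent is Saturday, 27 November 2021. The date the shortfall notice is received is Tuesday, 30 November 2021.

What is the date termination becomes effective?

The last day of the make-up period: 27 November 2021 + 21 days = 18 December 2021.
The date termination becomes effective: 57 calendar days after 18 December 2021 is 13 February 2022.

13 February 2022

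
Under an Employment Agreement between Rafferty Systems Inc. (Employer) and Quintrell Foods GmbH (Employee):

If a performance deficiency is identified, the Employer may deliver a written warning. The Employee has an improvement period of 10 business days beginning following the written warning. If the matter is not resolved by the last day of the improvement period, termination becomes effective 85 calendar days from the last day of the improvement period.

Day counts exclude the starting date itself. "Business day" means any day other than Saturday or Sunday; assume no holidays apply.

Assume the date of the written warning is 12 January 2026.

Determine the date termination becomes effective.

21 April 2026

The last day of the improvement period: counting 10 business days from Monday, 12 January 2026 (Jan 13, Jan 14, Jan 15, Jan 16, Jan 19, Jan 20, Jan 21, Jan 22, Jan 23, Jan 26, skipping weekends) reaches Monday, 26 January 2026.
The date termination becomes effective: 26 January 2026 + 85 days = 21 April 2026.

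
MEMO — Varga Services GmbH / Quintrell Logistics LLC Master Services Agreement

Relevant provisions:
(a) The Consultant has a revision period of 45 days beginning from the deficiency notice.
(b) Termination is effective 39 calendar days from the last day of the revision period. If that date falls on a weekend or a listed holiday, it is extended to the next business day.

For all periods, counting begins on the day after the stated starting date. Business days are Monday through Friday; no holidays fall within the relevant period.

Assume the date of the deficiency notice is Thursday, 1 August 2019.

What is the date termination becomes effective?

24 October 2019

The last day of the revision period: 1 August 2019 + 45 days = 15 September 2019.
The date termination becomes effective: 15 September 2019 + 39 days = 24 October 2019. 24 October 2019 is a Thursday, so no roll-forward applies.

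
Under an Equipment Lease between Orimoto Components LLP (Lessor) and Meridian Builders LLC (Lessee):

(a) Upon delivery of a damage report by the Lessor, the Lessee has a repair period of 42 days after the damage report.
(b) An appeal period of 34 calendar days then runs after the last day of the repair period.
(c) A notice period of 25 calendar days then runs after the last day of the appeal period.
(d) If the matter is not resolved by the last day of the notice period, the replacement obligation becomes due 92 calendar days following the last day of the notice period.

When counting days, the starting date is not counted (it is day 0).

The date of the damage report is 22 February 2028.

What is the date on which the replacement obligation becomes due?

2 September 2028

The last day of the repair period: 22 February 2028 + 42 days = 4 April 2028.
The last day of the appeal period: 34 calendar days after 4 April 2028 is 8 May 2028.
The last day of the notice period: 8 May 2028 + 25 days = 2 June 2028.
The date on which the replacement obligation becomes due: 92 calendar days after 2 June 2028 is 2 September 2028.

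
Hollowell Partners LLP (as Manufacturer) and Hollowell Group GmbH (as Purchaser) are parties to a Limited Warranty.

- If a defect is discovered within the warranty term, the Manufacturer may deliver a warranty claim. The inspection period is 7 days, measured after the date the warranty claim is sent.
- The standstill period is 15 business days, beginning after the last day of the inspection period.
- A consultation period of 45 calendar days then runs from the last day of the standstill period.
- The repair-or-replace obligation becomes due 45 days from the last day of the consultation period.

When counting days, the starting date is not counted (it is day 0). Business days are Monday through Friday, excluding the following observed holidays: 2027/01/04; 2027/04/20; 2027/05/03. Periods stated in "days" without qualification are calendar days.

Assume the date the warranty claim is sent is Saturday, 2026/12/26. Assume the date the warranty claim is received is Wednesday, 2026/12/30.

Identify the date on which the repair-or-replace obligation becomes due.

2027/04/25

The last day of the inspection period: 2026/12/26 + 7 days = 2027/01/02.
From Saturday, 2027/01/02, 15 business days (Jan 5, Jan 6, Jan 7, Jan 8, …, Jan 21, Jan 22, Jan 25, skipping weekends and the listed holiday on Jan 4) brings us to Monday, 2027/01/25, which is the last day of the standstill period.
Adding 45 calendar days to 2027/01/25 gives 2027/03/11, which is the last day of the consultation period.
Adding 45 calendar days to 2027/03/11 gives 2027/04/25, which is the date on which the repair-or-replace obligation becomes due.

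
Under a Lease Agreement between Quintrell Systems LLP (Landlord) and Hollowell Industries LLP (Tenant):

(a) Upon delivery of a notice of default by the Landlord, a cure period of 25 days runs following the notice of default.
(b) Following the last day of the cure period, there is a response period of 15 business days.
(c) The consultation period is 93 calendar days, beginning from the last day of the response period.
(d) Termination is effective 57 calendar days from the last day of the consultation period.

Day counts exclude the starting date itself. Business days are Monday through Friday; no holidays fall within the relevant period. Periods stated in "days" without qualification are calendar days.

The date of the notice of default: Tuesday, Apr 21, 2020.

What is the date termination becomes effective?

The last day of the cure period: 25 calendar days after Apr 21, 2020 is May 16, 2020.
The last day of the response period: 15 business days after Saturday, May 16, 2020, skipping weekends — May 18, May 19, May 20, May 21, …, Jun 3, Jun 4, Jun 5 — lands on Friday, Jun 5, 2020.
The last day of the consultation period: Jun 5, 2020 + 93 days = Sep 6, 2020.
The date termination becomes effective: Sep 6, 2020 + 57 days = Nov 2, 2020.

Nov 2, 2020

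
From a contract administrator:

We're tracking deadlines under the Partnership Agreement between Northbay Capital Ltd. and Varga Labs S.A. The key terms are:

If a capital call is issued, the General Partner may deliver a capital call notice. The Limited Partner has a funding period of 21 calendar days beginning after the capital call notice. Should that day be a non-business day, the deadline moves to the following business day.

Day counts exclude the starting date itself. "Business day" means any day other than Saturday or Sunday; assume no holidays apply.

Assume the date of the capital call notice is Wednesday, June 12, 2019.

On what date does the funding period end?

July 3, 2019

Adding 21 calendar days to June 12, 2019 gives July 3, 2019, which is the last day of the funding period. July 3, 2019 is a Wednesday, so no roll-forward applies.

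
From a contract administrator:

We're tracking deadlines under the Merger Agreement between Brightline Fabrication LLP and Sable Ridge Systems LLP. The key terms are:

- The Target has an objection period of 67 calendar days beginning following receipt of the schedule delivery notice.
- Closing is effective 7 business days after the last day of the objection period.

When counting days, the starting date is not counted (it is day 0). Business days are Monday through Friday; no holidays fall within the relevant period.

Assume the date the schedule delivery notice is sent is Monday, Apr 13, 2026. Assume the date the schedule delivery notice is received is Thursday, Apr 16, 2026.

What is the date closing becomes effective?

Jul 1, 2026

The last day of the objection period: Apr 16, 2026 + 67 days = Jun 22, 2026.
The date closing becomes effective: counting 7 business days from Monday, Jun 22, 2026 (Jun 23, Jun 24, Jun 25, Jun 26, Jun 29, Jun 30, Jul 1, skipping weekends) reaches Wednesday, Jul 1, 2026.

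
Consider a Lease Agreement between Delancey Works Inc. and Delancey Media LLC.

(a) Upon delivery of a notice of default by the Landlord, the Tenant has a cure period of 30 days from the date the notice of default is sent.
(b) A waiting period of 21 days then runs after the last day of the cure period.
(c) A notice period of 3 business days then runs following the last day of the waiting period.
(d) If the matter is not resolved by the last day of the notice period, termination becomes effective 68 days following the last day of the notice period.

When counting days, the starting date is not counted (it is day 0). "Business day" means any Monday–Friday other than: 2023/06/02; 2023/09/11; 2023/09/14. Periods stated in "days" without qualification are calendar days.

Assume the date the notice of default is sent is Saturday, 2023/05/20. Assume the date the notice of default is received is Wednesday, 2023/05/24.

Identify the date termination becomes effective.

Adding 30 calendar days to 2023/05/20 gives 2023/06/19, which is the last day of the cure period.
The last day of the waiting period: 2023/06/19 + 21 days = 2023/07/10.
The last day of the notice period: 3 business days after Monday, 2023/07/10, skipping weekends — Jul 11, Jul 12, Jul 13 — lands on Thursday, 2023/07/13.
The date termination becomes effective: 68 calendar days after 2023/07/13 is 2023/09/19.

2023/09/19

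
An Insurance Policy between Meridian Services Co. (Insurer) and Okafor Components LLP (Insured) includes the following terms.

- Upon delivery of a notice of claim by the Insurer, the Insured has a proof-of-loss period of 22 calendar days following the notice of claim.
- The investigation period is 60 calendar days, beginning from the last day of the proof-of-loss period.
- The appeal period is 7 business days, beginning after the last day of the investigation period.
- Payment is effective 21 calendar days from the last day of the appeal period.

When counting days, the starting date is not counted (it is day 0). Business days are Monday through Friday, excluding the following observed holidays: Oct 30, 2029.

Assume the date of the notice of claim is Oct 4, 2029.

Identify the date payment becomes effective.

Adding 22 calendar days to Oct 4, 2029 gives Oct 26, 2029, which is the last day of the proof-of-loss period.
The last day of the investigation period: Oct 26, 2029 + 60 days = Dec 25, 2029.
The last day of the appeal period: 7 business days after Tuesday, Dec 25, 2029, skipping weekends — Dec 26, Dec 27, Dec 28, Dec 31, Jan 1, Jan 2, Jan 3 — lands on Thursday, Jan 3, 2030.
The date payment becomes effective: 21 calendar days after Jan 3, 2030 is Jan 24, 2030.

Jan 24, 2030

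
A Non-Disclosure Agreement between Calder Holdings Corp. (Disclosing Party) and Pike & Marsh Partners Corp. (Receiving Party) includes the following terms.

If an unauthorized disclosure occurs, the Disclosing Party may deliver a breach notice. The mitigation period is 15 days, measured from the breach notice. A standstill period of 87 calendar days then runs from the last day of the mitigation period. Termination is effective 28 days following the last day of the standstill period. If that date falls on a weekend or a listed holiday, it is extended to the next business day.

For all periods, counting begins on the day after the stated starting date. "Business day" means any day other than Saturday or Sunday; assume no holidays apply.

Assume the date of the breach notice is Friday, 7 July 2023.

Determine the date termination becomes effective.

The last day of the mitigation period: 7 July 2023 + 15 days = 22 July 2023.
Adding 87 calendar days to 22 July 2023 gives 17 October 2023, which is the last day of the standstill period.
The date termination becomes effective: 28 calendar days after 17 October 2023 is 14 November 2023. 14 November 2023 is a Tuesday, so no roll-forward applies.

14 November 2023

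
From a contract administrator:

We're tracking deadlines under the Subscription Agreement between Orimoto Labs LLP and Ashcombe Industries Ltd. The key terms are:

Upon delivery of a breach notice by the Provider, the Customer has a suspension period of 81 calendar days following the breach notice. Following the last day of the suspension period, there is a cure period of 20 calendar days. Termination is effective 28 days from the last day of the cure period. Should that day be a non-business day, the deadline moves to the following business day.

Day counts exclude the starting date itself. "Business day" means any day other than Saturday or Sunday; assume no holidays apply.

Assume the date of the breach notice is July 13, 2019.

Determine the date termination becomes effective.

November 19, 2019

The last day of the suspension period: July 13, 2019 + 81 days = October 2, 2019.
Adding 20 calendar days to October 2, 2019 gives October 22, 2019, which is the last day of the cure period.
Adding 28 calendar days to October 22, 2019 gives November 19, 2019, which is the date termination becomes effective. November 19, 2019 is a Tuesday, so no roll-forward applies.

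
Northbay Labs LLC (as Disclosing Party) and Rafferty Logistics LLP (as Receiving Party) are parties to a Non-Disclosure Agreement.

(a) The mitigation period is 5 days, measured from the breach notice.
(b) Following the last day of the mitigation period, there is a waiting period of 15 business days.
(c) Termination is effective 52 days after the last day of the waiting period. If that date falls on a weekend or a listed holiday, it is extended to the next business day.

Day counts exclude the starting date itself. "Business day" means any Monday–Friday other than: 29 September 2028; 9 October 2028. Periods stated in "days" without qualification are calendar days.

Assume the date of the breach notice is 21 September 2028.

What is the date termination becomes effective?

Adding 5 calendar days to 21 September 2028 gives 26 September 2028, which is the last day of the mitigation period.
From Tuesday, 26 September 2028, 15 business days (Sep 27, Sep 28, Oct 2, Oct 3, …, Oct 17, Oct 18, Oct 19, skipping weekends and the listed holidays on Sep 29, Oct 9) brings us to Thursday, 19 October 2028, which is the last day of the waiting period.
The date termination becomes effective: 19 October 2028 + 52 days = 10 December 2028. That falls on a Sunday, so it rolls to the next business day, Monday, 11 December 2028.

11 December 2028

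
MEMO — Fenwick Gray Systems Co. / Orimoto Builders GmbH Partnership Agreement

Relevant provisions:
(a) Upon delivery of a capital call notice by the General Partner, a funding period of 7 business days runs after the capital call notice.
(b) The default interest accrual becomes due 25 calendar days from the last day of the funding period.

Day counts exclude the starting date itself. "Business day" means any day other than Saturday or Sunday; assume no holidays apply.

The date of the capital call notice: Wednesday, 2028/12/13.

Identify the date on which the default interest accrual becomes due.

2029/01/16

From Wednesday, 2028/12/13, 7 business days (Dec 14, Dec 15, Dec 18, Dec 19, Dec 20, Dec 21, Dec 22, skipping weekends) brings us to Friday, 2028/12/22, which is the last day of the funding period.
The date on which the default interest accrual becomes due: 25 calendar days after 2028/12/22 is 2029/01/16.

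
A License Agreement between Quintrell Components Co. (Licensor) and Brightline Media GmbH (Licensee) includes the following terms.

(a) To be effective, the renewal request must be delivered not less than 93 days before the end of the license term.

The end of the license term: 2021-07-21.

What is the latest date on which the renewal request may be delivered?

2021-07-21 minus 93 days is 2021-04-19.

2021-04-19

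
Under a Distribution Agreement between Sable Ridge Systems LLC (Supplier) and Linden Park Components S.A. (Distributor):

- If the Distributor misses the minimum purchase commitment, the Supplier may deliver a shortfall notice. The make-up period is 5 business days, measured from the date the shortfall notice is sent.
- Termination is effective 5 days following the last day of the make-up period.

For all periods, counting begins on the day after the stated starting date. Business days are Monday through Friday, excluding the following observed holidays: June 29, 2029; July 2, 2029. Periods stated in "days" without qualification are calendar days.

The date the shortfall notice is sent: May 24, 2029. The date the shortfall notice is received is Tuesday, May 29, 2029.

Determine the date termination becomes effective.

The last day of the make-up period: counting 5 business days from Thursday, May 24, 2029 (May 25, May 28, May 29, May 30, May 31, skipping weekends) reaches Thursday, May 31, 2029.
The date termination becomes effective: 5 calendar days after May 31, 2029 is June 5, 2029.

June 5, 2029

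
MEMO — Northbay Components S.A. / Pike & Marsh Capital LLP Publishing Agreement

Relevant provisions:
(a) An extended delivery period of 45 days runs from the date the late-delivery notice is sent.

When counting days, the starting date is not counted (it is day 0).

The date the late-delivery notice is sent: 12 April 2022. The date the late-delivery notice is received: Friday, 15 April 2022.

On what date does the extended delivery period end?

27 May 2022

The last day of the extended delivery period: 45 calendar days after 12 April 2022 is 27 May 2022.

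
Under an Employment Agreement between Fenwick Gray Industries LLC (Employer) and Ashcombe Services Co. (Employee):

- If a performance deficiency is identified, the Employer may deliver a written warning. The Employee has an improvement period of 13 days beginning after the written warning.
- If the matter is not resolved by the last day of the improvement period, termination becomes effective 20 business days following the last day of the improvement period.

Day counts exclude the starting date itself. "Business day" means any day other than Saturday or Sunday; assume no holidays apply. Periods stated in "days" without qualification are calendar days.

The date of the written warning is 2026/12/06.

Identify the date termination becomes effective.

The last day of the improvement period: 2026/12/06 + 13 days = 2026/12/19.
The date termination becomes effective: 20 business days after Saturday, 2026/12/19, skipping weekends — Dec 21, Dec 22, Dec 23, Dec 24, …, Jan 13, Jan 14, Jan 15 — lands on Friday, 2027/01/15.

2027/01/15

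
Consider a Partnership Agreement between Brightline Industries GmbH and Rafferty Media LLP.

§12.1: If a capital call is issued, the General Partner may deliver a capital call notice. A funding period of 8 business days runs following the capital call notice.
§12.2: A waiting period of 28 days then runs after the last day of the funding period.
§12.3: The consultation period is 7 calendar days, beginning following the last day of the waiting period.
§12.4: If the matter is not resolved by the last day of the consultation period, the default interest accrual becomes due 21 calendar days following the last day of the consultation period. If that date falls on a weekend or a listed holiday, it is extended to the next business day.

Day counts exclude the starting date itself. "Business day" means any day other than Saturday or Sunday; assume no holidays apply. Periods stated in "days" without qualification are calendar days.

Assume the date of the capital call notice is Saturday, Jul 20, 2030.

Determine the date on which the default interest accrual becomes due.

The last day of the funding period: 8 business days after Saturday, Jul 20, 2030, skipping weekends — Jul 22, Jul 23, Jul 24, Jul 25, Jul 26, Jul 29, Jul 30, Jul 31 — lands on Wednesday, Jul 31, 2030.
Adding 28 calendar days to Jul 31, 2030 gives Aug 28, 2030, which is the last day of the waiting period.
The last day of the consultation period: Aug 28, 2030 + 7 days = Sep 4, 2030.
The date on which the default interest accrual becomes due: 21 calendar days after Sep 4, 2030 is Sep 25, 2030. Sep 25, 2030 is a Wednesday, so no roll-forward applies.

Sep 25, 2030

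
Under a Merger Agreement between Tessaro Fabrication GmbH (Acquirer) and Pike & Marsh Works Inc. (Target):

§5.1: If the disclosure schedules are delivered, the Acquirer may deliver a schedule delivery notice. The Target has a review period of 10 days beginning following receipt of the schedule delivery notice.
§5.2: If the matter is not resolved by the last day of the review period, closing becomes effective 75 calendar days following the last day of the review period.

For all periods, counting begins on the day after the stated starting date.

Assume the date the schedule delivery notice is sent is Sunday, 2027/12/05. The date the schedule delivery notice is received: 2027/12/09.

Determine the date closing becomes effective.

The last day of the review period: 2027/12/09 + 10 days = 2027/12/19.
Adding 75 calendar days to 2027/12/19 gives 2028/03/03, which is the date closing becomes effective.

2028/03/03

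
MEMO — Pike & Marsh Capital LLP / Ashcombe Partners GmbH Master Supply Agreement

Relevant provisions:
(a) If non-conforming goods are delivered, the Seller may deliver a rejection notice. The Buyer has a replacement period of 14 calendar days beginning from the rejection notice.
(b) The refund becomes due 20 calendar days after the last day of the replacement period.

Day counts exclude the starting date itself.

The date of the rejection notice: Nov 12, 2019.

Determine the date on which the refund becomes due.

The last day of the replacement period: Nov 12, 2019 + 14 days = Nov 26, 2019.
The date on which the refund becomes due: 20 calendar days after Nov 26, 2019 is Dec 16, 2019.

Dec 16, 2019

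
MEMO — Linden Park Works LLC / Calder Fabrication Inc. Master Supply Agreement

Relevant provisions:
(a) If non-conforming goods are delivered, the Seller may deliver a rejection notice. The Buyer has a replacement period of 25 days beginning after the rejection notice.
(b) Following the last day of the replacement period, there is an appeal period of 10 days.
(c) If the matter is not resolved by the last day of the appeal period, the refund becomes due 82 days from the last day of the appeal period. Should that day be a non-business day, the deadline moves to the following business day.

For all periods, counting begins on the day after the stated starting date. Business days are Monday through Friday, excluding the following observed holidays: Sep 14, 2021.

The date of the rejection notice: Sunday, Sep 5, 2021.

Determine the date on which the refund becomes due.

Dec 31, 2021

Adding 25 calendar days to Sep 5, 2021 gives Sep 30, 2021, which is the last day of the replacement period.
Adding 10 calendar days to Sep 30, 2021 gives Oct 10, 2021, which is the last day of the appeal period.
The date on which the refund becomes due: Oct 10, 2021 + 82 days = Dec 31, 2021. Dec 31, 2021 is a Friday and is not a listed holiday, so no roll-forward applies.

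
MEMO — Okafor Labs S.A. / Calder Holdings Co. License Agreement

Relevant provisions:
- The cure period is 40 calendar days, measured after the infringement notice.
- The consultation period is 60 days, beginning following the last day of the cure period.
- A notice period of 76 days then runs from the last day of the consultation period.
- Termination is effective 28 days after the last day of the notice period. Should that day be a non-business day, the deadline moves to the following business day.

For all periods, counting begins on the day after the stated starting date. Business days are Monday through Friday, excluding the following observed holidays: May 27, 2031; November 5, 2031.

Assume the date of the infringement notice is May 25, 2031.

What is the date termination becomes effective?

December 15, 2031

The last day of the cure period: May 25, 2031 + 40 days = July 4, 2031.
The last day of the consultation period: 60 calendar days after July 4, 2031 is September 2, 2031.
Adding 76 calendar days to September 2, 2031 gives November 17, 2031, which is the last day of the notice period.
The date termination becomes effective: November 17, 2031 + 28 days = December 15, 2031. December 15, 2031 is a Monday and is not a listed holiday, so no roll-forward applies.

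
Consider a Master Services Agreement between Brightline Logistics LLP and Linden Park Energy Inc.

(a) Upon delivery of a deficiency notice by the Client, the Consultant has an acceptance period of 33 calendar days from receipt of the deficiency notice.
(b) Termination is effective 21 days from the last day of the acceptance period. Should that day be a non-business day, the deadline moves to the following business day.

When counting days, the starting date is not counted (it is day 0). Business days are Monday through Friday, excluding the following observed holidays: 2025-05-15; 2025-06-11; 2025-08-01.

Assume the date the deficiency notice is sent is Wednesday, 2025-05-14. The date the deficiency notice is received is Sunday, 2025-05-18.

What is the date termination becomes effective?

Adding 33 calendar days to 2025-05-18 gives 2025-06-20, which is the last day of the acceptance period.
The date termination becomes effective: 2025-06-20 + 21 days = 2025-07-11. 2025-07-11 is a Friday and is not a listed holiday, so no roll-forward applies.

2025-07-11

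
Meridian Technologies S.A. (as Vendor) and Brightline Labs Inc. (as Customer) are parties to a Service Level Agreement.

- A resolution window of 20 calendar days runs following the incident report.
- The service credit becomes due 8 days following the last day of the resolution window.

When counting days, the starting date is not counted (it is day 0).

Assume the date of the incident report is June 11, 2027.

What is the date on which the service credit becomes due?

July 9, 2027

The last day of the resolution window: June 11, 2027 + 20 days = July 1, 2027.
The date on which the service credit becomes due: 8 calendar days after July 1, 2027 is July 9, 2027.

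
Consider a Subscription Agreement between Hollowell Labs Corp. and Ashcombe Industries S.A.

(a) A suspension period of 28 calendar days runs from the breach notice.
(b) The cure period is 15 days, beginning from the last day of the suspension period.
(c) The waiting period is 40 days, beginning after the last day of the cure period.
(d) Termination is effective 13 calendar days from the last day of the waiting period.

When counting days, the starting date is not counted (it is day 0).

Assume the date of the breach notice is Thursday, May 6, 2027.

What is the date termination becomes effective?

August 10, 2027

Adding 28 calendar days to May 6, 2027 gives June 3, 2027, which is the last day of the suspension period.
The last day of the cure period: 15 calendar days after June 3, 2027 is June 18, 2027.
The last day of the waiting period: June 18, 2027 + 40 days = July 28, 2027.
The date termination becomes effective: 13 calendar days after July 28, 2027 is August 10, 2027.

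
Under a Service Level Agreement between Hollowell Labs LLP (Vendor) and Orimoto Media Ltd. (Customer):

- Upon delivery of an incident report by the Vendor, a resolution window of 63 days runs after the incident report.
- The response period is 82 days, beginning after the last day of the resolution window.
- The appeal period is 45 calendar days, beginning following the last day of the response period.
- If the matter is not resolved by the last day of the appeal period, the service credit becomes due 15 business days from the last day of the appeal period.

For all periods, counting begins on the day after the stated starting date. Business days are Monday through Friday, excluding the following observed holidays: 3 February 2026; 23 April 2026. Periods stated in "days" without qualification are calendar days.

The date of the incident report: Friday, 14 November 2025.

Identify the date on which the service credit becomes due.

12 June 2026

The last day of the resolution window: 63 calendar days after 14 November 2025 is 16 January 2026.
The last day of the response period: 16 January 2026 + 82 days = 8 April 2026.
The last day of the appeal period: 8 April 2026 + 45 days = 23 May 2026.
The date on which the service credit becomes due: counting 15 business days from Saturday, 23 May 2026 (May 25, May 26, May 27, May 28, …, Jun 10, Jun 11, Jun 12, skipping weekends) reaches Friday, 12 June 2026.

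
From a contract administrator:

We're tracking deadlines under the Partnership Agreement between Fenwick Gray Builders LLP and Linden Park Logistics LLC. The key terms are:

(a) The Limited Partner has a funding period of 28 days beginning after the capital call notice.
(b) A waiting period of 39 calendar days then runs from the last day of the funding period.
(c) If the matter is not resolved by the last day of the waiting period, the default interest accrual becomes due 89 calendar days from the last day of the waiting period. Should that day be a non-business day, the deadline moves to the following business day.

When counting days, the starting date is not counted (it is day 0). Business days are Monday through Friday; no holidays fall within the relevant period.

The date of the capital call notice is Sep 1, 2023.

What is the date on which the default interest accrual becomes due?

Feb 5, 2024

Adding 28 calendar days to Sep 1, 2023 gives Sep 29, 2023, which is the last day of the funding period.
Adding 39 calendar days to Sep 29, 2023 gives Nov 7, 2023, which is the last day of the waiting period.
The date on which the default interest accrual becomes due: 89 calendar days after Nov 7, 2023 is Feb 4, 2024. That falls on a Sunday, so it rolls to the next business day, Monday, Feb 5, 2024.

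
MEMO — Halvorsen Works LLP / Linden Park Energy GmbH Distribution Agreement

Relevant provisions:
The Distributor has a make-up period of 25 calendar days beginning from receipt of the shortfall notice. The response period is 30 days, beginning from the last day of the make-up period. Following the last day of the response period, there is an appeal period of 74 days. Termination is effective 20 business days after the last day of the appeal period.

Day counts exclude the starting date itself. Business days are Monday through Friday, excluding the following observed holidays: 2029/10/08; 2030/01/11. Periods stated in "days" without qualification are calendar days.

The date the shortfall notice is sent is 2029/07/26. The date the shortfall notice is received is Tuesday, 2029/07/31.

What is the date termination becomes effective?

The last day of the make-up period: 25 calendar days after 2029/07/31 is 2029/08/25.
The last day of the response period: 30 calendar days after 2029/08/25 is 2029/09/24.
Adding 74 calendar days to 2029/09/24 gives 2029/12/07, which is the last day of the appeal period.
From Friday, 2029/12/07, 20 business days (Dec 10, Dec 11, Dec 12, Dec 13, …, Jan 2, Jan 3, Jan 4, skipping weekends) brings us to Friday, 2030/01/04, which is the date termination becomes effective.

2030/01/04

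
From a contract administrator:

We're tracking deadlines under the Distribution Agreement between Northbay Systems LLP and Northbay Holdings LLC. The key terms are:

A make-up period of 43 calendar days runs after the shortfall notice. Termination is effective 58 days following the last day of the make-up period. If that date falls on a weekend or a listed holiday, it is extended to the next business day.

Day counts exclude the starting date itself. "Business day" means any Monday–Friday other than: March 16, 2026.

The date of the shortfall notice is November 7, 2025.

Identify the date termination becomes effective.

Adding 43 calendar days to November 7, 2025 gives December 20, 2025, which is the last day of the make-up period.
The date termination becomes effective: 58 calendar days after December 20, 2025 is February 16, 2026. February 16, 2026 is a Monday and is not a listed holiday, so no roll-forward applies.

February 16, 2026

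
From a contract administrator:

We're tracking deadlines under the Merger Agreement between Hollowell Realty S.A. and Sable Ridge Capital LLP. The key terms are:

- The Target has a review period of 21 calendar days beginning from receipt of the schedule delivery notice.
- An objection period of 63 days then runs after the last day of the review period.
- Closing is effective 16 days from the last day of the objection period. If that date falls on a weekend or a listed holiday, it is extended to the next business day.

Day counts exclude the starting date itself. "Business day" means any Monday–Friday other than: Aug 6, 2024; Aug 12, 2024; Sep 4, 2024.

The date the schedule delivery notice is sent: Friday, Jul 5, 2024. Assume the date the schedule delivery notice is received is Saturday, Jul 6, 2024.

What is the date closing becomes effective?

The last day of the review period: 21 calendar days after Jul 6, 2024 is Jul 27, 2024.
The last day of the objection period: 63 calendar days after Jul 27, 2024 is Sep 28, 2024.
Adding 16 calendar days to Sep 28, 2024 gives Oct 14, 2024, which is the date closing becomes effective. Oct 14, 2024 is a Monday and is not a listed holiday, so no roll-forward applies.

Oct 14, 2024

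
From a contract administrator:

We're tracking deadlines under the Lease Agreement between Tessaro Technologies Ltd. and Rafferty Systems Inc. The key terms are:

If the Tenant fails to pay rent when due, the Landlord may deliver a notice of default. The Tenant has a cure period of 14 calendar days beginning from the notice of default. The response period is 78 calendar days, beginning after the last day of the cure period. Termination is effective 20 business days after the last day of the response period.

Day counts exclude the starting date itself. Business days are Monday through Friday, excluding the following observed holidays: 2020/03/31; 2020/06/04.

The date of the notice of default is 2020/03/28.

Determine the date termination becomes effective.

The last day of the cure period: 14 calendar days after 2020/03/28 is 2020/04/11.
The last day of the response period: 78 calendar days after 2020/04/11 is 2020/06/28.
From Sunday, 2020/06/28, 20 business days (Jun 29, Jun 30, Jul 1, Jul 2, …, Jul 22, Jul 23, Jul 24, skipping weekends) brings us to Friday, 2020/07/24, which is the date termination becomes effective.

2020/07/24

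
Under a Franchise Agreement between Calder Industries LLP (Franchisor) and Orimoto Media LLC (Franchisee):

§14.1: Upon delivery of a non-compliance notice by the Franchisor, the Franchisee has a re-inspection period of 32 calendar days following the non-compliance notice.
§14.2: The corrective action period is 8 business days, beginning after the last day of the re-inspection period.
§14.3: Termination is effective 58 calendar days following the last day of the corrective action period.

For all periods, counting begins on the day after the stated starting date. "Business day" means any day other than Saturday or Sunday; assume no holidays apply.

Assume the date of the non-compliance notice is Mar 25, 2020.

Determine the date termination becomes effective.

Adding 32 calendar days to Mar 25, 2020 gives Apr 26, 2020, which is the last day of the re-inspection period.
The last day of the corrective action period: counting 8 business days from Sunday, Apr 26, 2020 (Apr 27, Apr 28, Apr 29, Apr 30, May 1, May 4, May 5, May 6, skipping weekends) reaches Wednesday, May 6, 2020.
The date termination becomes effective: May 6, 2020 + 58 days = Jul 3, 2020.

Jul 3, 2020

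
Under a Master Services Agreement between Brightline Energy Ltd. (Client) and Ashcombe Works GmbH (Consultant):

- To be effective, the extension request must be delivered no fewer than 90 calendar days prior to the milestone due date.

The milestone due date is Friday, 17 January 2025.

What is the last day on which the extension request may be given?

17 January 2025 minus 90 days is 19 October 2024.

19 October 2024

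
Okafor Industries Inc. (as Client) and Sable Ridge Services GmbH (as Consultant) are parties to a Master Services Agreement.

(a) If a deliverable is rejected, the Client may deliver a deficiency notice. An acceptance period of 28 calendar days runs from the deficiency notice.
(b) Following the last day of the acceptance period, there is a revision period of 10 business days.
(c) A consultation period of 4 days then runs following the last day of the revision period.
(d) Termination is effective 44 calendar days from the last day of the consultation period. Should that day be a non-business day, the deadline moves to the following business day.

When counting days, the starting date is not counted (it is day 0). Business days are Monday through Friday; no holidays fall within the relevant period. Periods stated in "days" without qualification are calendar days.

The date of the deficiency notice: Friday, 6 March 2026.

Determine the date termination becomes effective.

Adding 28 calendar days to 6 March 2026 gives 3 April 2026, which is the last day of the acceptance period.
The last day of the revision period: counting 10 business days from Friday, 3 April 2026 (Apr 6, Apr 7, Apr 8, Apr 9, Apr 10, Apr 13, Apr 14, Apr 15, Apr 16, Apr 17, skipping weekends) reaches Friday, 17 April 2026.
The last day of the consultation period: 4 calendar days after 17 April 2026 is 21 April 2026.
The date termination becomes effective: 44 calendar days after 21 April 2026 is 4 June 2026. 4 June 2026 is a Thursday, so no roll-forward applies.

4 June 2026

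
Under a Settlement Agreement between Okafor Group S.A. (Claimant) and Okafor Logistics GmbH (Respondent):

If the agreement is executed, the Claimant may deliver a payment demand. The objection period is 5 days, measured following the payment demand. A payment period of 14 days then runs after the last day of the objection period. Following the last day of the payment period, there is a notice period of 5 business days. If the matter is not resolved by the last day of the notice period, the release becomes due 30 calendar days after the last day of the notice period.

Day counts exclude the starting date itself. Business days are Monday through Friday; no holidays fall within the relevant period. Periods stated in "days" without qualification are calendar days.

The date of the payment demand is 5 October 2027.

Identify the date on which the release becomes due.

The last day of the objection period: 5 calendar days after 5 October 2027 is 10 October 2027.
Adding 14 calendar days to 10 October 2027 gives 24 October 2027, which is the last day of the payment period.
The last day of the notice period: counting 5 business days from Sunday, 24 October 2027 (Oct 25, Oct 26, Oct 27, Oct 28, Oct 29, skipping weekends) reaches Friday, 29 October 2027.
The date on which the release becomes due: 30 calendar days after 29 October 2027 is 28 November 2027.

28 November 2027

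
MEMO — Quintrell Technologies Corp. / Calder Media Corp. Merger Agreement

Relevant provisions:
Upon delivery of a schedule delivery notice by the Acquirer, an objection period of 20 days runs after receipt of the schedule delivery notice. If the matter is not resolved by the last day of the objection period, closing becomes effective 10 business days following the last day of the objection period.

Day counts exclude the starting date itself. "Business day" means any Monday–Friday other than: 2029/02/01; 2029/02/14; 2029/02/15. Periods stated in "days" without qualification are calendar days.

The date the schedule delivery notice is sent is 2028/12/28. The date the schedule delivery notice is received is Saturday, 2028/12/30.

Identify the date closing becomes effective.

2029/02/05

The last day of the objection period: 20 calendar days after 2028/12/30 is 2029/01/19.
From Friday, 2029/01/19, 10 business days (Jan 22, Jan 23, Jan 24, Jan 25, Jan 26, Jan 29, Jan 30, Jan 31, Feb 2, Feb 5, skipping weekends and the listed holiday on Feb 1) brings us to Monday, 2029/02/05, which is the date closing becomes effective.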